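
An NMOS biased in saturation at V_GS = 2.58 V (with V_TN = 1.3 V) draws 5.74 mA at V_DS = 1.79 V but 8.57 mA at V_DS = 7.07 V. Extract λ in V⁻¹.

With V_GS fixed, I_D ∝ (1 + λ V_DS) in saturation, so I_D2/I_D1 = (1 + λ V_DS2)/(1 + λ V_DS1).
8.57/5.74 = 1.493 = (1 + 7.07 λ)/(1 + 1.79 λ).
Solving: λ (I_D1 V_DS2 − I_D2 V_DS1) = I_D2 − I_D1, so λ = (8.57 − 5.74) / (5.74 × 7.07 − 8.57 × 1.79) = 2.83 / 25.2 = 0.112 V⁻¹.

λ = 0.112 V⁻¹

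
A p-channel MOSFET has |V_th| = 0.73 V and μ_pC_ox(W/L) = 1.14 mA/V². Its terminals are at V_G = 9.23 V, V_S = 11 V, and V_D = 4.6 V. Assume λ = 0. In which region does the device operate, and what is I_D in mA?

Saturation; I_D = 0.617 mA

V_SG = V_S − V_G = 11 − 9.23 = 1.77 V; V_SD = V_S − V_D = 11 − 4.6 = 6.4 V.
V_ov = V_SG − |V_th| = 1.77 − 0.73 = 1.04 V.
Since V_SD = 6.4 V ≥ V_ov = 1.04 V, the device is in saturation.
I_D = ½ k_p V_ov² = 0.5 × 1.14 × 1.04² = 0.617 mA.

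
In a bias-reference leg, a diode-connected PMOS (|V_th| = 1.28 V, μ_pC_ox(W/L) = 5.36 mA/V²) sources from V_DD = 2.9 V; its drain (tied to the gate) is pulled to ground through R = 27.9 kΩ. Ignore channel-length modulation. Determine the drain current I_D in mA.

With gate tied to drain, V_SG = V_SD ≥ V_SG − |V_th|, so the device is in saturation.
KCL at the drain: ½ k_p (V_SG − |V_th|)² = (V_DD − V_SG)/R.
Let x = V_SG − 1.28. Then 74.8 x² + x − 1.62 = 0, giving x = 0.141 V (positive root), so V_SG = 1.42 V.
I_D = (V_DD − V_SG)/R = (2.9 − 1.42) / 27.9 = 0.053 mA.

I_D = 0.0530 mA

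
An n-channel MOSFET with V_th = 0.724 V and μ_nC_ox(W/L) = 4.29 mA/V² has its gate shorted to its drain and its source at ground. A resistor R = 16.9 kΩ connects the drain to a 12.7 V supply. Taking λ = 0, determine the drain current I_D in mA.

I_D = 0.675 mA

With gate tied to drain, V_GS = V_DS ≥ V_GS − V_th, so the device is in saturation.
KCL at the drain: ½ k_n (V_GS − V_th)² = (V_DD − V_GS)/R.
Let x = V_GS − 0.724. Then 36.3 x² + x − 11.98 = 0, giving x = 0.561 V (positive root), so V_GS = 1.29 V.
I_D = (V_DD − V_GS)/R = (12.7 − 1.29) / 16.9 = 0.675 mA.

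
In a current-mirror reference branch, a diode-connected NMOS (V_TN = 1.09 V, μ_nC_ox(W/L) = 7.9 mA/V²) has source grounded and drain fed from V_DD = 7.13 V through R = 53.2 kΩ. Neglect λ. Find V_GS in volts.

With gate tied to drain, V_GS = V_DS ≥ V_GS − V_TN, so the device is in saturation.
KCL at the drain: ½ k_n (V_GS − V_TN)² = (V_DD − V_GS)/R.
Let x = V_GS − 1.09. Then 210 x² + x − 6.04 = 0, giving x = 0.167 V (positive root), so V_GS = 1.26 V.
I_D = (V_DD − V_GS)/R = (7.13 − 1.26) / 53.2 = 0.11 mA.

V_GS = 1.26 V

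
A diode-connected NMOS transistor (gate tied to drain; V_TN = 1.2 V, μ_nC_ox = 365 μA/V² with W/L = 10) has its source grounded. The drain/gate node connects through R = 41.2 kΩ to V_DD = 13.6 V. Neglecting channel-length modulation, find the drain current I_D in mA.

I_D = 0.291 mA

With gate tied to drain, V_GS = V_DS ≥ V_GS − V_TN, so the device is in saturation.
k_n = μ_nC_ox · (W/L) = 3.65 mA/V².
KCL at the drain: ½ k_n (V_GS − V_TN)² = (V_DD − V_GS)/R.
Let x = V_GS − 1.2. Then 75.2 x² + x − 12.4 = 0, giving x = 0.4 V (positive root), so V_GS = 1.6 V.
I_D = (V_DD − V_GS)/R = (13.6 − 1.6) / 41.2 = 0.291 mA.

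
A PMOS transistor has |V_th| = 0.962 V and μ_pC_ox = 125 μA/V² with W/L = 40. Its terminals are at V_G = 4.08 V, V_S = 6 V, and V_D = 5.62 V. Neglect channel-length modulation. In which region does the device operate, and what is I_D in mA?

V_SG = V_S − V_G = 6 − 4.08 = 1.92 V; V_SD = V_S − V_D = 6 − 5.62 = 0.38 V.
k_p = μ_pC_ox · (W/L) = 5 mA/V².
V_ov = V_SG − |V_th| = 1.92 − 0.962 = 0.958 V.
Since V_SD = 0.38 V < V_ov = 0.958 V, the device is in the triode region.
I_D = k_p [V_ov · V_SD − ½ V_SD²] = 5 × [0.958 × 0.38 − 0.5 × 0.38²] = 1.46 mA.

Triode; I_D = 1.46 mA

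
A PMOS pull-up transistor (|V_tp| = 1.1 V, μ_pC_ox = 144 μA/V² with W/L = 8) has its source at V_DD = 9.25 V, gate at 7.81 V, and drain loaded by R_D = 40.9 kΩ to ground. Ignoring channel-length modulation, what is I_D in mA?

I_D = 0.0666 mA

V_SG = V_DD − V_G = 9.25 − 7.81 = 1.44 V, so V_ov = 1.44 − 1.1 = 0.34 V.
k_p = μ_pC_ox · (W/L) = 1.152 mA/V².
Assume saturation: I_D = ½ k_p V_ov² = 0.5 × 1.152 × 0.34² = 0.0666 mA, giving V_SD = V_DD − I_D R_D = 9.25 − 0.0666 × 40.9 = 6.53 V.
V_SD = 6.53 V ≥ V_ov = 0.34 V, confirming saturation.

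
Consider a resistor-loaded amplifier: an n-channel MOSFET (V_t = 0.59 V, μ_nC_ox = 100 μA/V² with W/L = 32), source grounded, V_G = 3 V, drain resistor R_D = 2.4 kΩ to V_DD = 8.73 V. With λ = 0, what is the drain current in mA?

V_GS = V_G = 3 V, so V_ov = 3 − 0.59 = 2.41 V.
k_n = μ_nC_ox · (W/L) = 3.2 mA/V².
Assume saturation: I_D = ½ k_n V_ov² = 0.5 × 3.2 × 2.41² = 9.29 mA, giving V_DS = V_DD − I_D R_D = 8.73 − 9.29 × 2.4 = -13.6 V.
But -13.6 V < V_ov = 2.41 V, so the device is actually in triode.
In triode I_D = k_n[V_ov V_DS − ½ V_DS²] and I_D = (V_DD − V_DS)/R_D. Equating: 3.84 V_DS² − 19.51 V_DS + 8.73 = 0, giving V_DS = 0.496 V (the root below V_ov).
I_D = (8.73 − 0.496) / 2.4 = 3.43 mA.

I_D = 3.43 mA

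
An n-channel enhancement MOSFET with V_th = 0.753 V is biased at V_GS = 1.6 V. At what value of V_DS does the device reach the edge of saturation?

The boundary between triode and saturation is V_DS = V_GS − V_th = V_ov.
V_ov = 1.6 − 0.753 = 0.847 V.

V_DS,sat = 0.847 V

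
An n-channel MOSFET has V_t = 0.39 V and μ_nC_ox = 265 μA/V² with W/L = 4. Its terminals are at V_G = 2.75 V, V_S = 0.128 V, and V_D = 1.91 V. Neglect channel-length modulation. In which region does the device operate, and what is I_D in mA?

V_GS = V_G − V_S = 2.75 − 0.128 = 2.62 V; V_DS = V_D − V_S = 1.91 − 0.128 = 1.78 V.
k_n = μ_nC_ox · (W/L) = 1.06 mA/V².
V_ov = V_GS − V_t = 2.62 − 0.39 = 2.23 V.
Since V_DS = 1.78 V < V_ov = 2.23 V, the device is in the triode region.
I_D = k_n [V_ov · V_DS − ½ V_DS²] = 1.06 × [2.23 × 1.78 − 0.5 × 1.78²] = 2.53 mA.

Triode; I_D = 2.53 mA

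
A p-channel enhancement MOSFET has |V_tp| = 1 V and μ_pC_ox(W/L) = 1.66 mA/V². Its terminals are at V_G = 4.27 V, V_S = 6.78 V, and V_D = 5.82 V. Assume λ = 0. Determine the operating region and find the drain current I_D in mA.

Triode; I_D = 1.64 mA

V_SG = V_S − V_G = 6.78 − 4.27 = 2.51 V; V_SD = V_S − V_D = 6.78 − 5.82 = 0.96 V.
V_ov = V_SG − |V_tp| = 2.51 − 1 = 1.51 V.
Since V_SD = 0.96 V < V_ov = 1.51 V, the device is in the triode region.
I_D = k_p [V_ov · V_SD − ½ V_SD²] = 1.66 × [1.51 × 0.96 − 0.5 × 0.96²] = 1.64 mA.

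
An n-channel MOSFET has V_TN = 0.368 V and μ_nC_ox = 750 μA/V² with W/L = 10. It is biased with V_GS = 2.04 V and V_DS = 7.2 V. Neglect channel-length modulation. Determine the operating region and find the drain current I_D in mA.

Saturation; I_D = 10.5 mA

k_n = μ_nC_ox · (W/L) = 7.5 mA/V².
V_ov = V_GS − V_TN = 2.04 − 0.368 = 1.67 V.
Since V_DS = 7.2 V ≥ V_ov = 1.67 V, the device is in saturation.
I_D = ½ k_n V_ov² = 0.5 × 7.5 × 1.67² = 10.5 mA.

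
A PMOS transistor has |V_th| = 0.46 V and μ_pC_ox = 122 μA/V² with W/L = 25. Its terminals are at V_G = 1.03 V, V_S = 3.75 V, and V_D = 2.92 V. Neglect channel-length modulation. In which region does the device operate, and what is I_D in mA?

Triode; I_D = 4.67 mA

V_SG = V_S − V_G = 3.75 − 1.03 = 2.72 V; V_SD = V_S − V_D = 3.75 − 2.92 = 0.83 V.
k_p = μ_pC_ox · (W/L) = 3.05 mA/V².
V_ov = V_SG − |V_th| = 2.72 − 0.46 = 2.26 V.
Since V_SD = 0.83 V < V_ov = 2.26 V, the device is in the triode region.
I_D = k_p [V_ov · V_SD − ½ V_SD²] = 3.05 × [2.26 × 0.83 − 0.5 × 0.83²] = 4.67 mA.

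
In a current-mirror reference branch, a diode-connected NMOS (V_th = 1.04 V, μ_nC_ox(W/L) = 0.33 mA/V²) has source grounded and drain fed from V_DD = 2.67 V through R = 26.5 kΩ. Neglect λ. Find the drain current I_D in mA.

I_D = 0.0424 mA

With gate tied to drain, V_GS = V_DS ≥ V_GS − V_th, so the device is in saturation.
KCL at the drain: ½ k_n (V_GS − V_th)² = (V_DD − V_GS)/R.
Let x = V_GS − 1.04. Then 4.37 x² + x − 1.63 = 0, giving x = 0.507 V (positive root), so V_GS = 1.55 V.
I_D = (V_DD − V_GS)/R = (2.67 − 1.55) / 26.5 = 0.0424 mA.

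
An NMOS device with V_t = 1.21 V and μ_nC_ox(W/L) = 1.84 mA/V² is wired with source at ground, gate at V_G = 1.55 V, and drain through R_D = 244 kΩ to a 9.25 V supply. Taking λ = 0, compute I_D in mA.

I_D = 0.0376 mA

V_GS = V_G = 1.55 V, so V_ov = 1.55 − 1.21 = 0.34 V.
Assume saturation: I_D = ½ k_n V_ov² = 0.5 × 1.84 × 0.34² = 0.106 mA, giving V_DS = V_DD − I_D R_D = 9.25 − 0.106 × 244 = -16.7 V.
But -16.7 V < V_ov = 0.34 V, so the device is actually in triode.
In triode I_D = k_n[V_ov V_DS − ½ V_DS²] and I_D = (V_DD − V_DS)/R_D. Equating: 224 V_DS² − 153.6 V_DS + 9.25 = 0, giving V_DS = 0.0667 V (the root below V_ov).
I_D = (9.25 − 0.0667) / 244 = 0.0376 mA.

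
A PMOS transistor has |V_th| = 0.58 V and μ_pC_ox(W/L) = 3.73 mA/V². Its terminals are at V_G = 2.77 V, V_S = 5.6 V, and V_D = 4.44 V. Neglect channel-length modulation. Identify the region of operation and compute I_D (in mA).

V_SG = V_S − V_G = 5.6 − 2.77 = 2.83 V; V_SD = V_S − V_D = 5.6 − 4.44 = 1.16 V.
V_ov = V_SG − |V_th| = 2.83 − 0.58 = 2.25 V.
Since V_SD = 1.16 V < V_ov = 2.25 V, the device is in the triode region.
I_D = k_p [V_ov · V_SD − ½ V_SD²] = 3.73 × [2.25 × 1.16 − 0.5 × 1.16²] = 7.23 mA.

Triode; I_D = 7.23 mA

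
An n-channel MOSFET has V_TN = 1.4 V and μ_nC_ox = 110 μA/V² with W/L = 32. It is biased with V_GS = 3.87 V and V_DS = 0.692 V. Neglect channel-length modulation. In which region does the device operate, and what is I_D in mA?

Triode; I_D = 5.17 mA

k_n = μ_nC_ox · (W/L) = 3.52 mA/V².
V_ov = V_GS − V_TN = 3.87 − 1.4 = 2.47 V.
Since V_DS = 0.692 V < V_ov = 2.47 V, the device is in the triode region.
I_D = k_n [V_ov · V_DS − ½ V_DS²] = 3.52 × [2.47 × 0.692 − 0.5 × 0.692²] = 5.17 mA.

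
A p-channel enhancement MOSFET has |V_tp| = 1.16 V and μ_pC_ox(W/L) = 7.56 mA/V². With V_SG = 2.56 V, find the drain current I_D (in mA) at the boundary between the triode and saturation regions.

I_D = 7.41 mA

At the boundary V_SD = V_ov = V_SG − |V_tp| = 2.56 − 1.16 = 1.4 V.
I_D = ½ k_p V_ov² = 0.5 × 7.56 × 1.4² = 7.41 mA.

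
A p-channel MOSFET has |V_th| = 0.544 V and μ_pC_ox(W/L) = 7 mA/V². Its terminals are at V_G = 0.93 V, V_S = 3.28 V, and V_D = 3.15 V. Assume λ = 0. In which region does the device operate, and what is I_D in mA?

Triode; I_D = 1.58 mA

V_SG = V_S − V_G = 3.28 − 0.93 = 2.35 V; V_SD = V_S − V_D = 3.28 − 3.15 = 0.13 V.
V_ov = V_SG − |V_th| = 2.35 − 0.544 = 1.81 V.
Since V_SD = 0.13 V < V_ov = 1.81 V, the device is in the triode region.
I_D = k_p [V_ov · V_SD − ½ V_SD²] = 7 × [1.81 × 0.13 − 0.5 × 0.13²] = 1.58 mA.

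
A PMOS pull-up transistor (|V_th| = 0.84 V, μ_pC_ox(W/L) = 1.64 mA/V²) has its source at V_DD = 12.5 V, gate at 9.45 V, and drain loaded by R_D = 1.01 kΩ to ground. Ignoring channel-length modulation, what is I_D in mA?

V_SG = V_DD − V_G = 12.5 − 9.45 = 3.05 V, so V_ov = 3.05 − 0.84 = 2.21 V.
Assume saturation: I_D = ½ k_p V_ov² = 0.5 × 1.64 × 2.21² = 4 mA, giving V_SD = V_DD − I_D R_D = 12.5 − 4 × 1.01 = 8.45 V.
V_SD = 8.45 V ≥ V_ov = 2.21 V, confirming saturation.

I_D = 4.00 mA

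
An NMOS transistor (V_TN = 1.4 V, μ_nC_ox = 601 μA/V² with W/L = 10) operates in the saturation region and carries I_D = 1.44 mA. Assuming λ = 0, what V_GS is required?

k_n = μ_nC_ox · (W/L) = 6.01 mA/V².
In saturation I_D = ½ k_n (V_GS − V_TN)², so V_GS − V_TN = √(2 I_D / k_n) = √(2 × 1.44 / 6.01) = 0.692 V.
V_GS = 1.4 + 0.692 = 2.09 V.

V_GS = 2.09 V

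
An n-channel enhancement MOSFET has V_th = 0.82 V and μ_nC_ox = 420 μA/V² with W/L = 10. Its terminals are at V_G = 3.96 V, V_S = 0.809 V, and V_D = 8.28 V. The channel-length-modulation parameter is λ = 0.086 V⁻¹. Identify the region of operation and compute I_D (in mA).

V_GS = V_G − V_S = 3.96 − 0.809 = 3.15 V; V_DS = V_D − V_S = 8.28 − 0.809 = 7.47 V.
k_n = μ_nC_ox · (W/L) = 4.2 mA/V².
V_ov = V_GS − V_th = 3.15 − 0.82 = 2.33 V.
Since V_DS = 7.47 V ≥ V_ov = 2.33 V, the device is in saturation.
I_D = ½ k_n V_ov² (1 + λ V_DS) = 0.5 × 4.2 × 2.33² × (1 + 0.086 × 7.47) = 18.7 mA.

Saturation; I_D = 18.7 mA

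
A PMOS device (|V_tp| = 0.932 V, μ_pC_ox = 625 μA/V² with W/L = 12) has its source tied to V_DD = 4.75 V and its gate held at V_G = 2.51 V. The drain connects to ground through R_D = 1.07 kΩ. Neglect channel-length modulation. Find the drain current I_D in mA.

V_SG = V_DD − V_G = 4.75 − 2.51 = 2.24 V, so V_ov = 2.24 − 0.932 = 1.31 V.
k_p = μ_pC_ox · (W/L) = 7.5 mA/V².
Assume saturation: I_D = ½ k_p V_ov² = 0.5 × 7.5 × 1.31² = 6.42 mA, giving V_SD = V_DD − I_D R_D = 4.75 − 6.42 × 1.07 = -2.11 V.
But -2.11 V < V_ov = 1.31 V, so the device is actually in triode.
In triode I_D = k_p[V_ov V_SD − ½ V_SD²] and I_D = (V_DD − V_SD)/R_D. Equating: 4.01 V_SD² − 11.5 V_SD + 4.75 = 0, giving V_SD = 0.501 V (the root below V_ov).
I_D = (4.75 − 0.501) / 1.07 = 3.97 mA.

I_D = 3.97 mA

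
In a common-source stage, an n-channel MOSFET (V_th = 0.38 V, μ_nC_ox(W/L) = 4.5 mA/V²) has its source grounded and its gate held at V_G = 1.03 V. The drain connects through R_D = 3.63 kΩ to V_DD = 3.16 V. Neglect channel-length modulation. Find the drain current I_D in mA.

V_GS = V_G = 1.03 V, so V_ov = 1.03 − 0.38 = 0.65 V.
Assume saturation: I_D = ½ k_n V_ov² = 0.5 × 4.5 × 0.65² = 0.951 mA, giving V_DS = V_DD − I_D R_D = 3.16 − 0.951 × 3.63 = -0.291 V.
But -0.291 V < V_ov = 0.65 V, so the device is actually in triode.
In triode I_D = k_n[V_ov V_DS − ½ V_DS²] and I_D = (V_DD − V_DS)/R_D. Equating: 8.17 V_DS² − 11.62 V_DS + 3.16 = 0, giving V_DS = 0.366 V (the root below V_ov).
I_D = (3.16 − 0.366) / 3.63 = 0.77 mA.

I_D = 0.770 mA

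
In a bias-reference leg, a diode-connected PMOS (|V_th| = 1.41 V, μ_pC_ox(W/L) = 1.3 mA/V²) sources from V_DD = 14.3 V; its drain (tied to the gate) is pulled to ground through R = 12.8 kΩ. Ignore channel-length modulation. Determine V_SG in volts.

V_SG = 2.60 V

With gate tied to drain, V_SG = V_SD ≥ V_SG − |V_th|, so the device is in saturation.
KCL at the drain: ½ k_p (V_SG − |V_th|)² = (V_DD − V_SG)/R.
Let x = V_SG − 1.41. Then 8.32 x² + x − 12.89 = 0, giving x = 1.19 V (positive root), so V_SG = 2.6 V.
I_D = (V_DD − V_SG)/R = (14.3 − 2.6) / 12.8 = 0.914 mA.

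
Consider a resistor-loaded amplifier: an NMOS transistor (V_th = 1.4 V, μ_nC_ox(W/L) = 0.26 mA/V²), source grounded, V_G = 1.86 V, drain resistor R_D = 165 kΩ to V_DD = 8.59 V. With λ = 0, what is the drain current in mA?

I_D = 0.0275 mA

V_GS = V_G = 1.86 V, so V_ov = 1.86 − 1.4 = 0.46 V.
Assume saturation: I_D = ½ k_n V_ov² = 0.5 × 0.26 × 0.46² = 0.0275 mA, giving V_DS = V_DD − I_D R_D = 8.59 − 0.0275 × 165 = 4.05 V.
V_DS = 4.05 V ≥ V_ov = 0.46 V, confirming saturation.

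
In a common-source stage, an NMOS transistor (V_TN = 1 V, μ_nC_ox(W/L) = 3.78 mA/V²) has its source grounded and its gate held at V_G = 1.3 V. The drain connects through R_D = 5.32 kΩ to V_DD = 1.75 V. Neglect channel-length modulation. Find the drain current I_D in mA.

V_GS = V_G = 1.3 V, so V_ov = 1.3 − 1 = 0.3 V.
Assume saturation: I_D = ½ k_n V_ov² = 0.5 × 3.78 × 0.3² = 0.17 mA, giving V_DS = V_DD − I_D R_D = 1.75 − 0.17 × 5.32 = 0.845 V.
V_DS = 0.845 V ≥ V_ov = 0.3 V, confirming saturation.

I_D = 0.170 mA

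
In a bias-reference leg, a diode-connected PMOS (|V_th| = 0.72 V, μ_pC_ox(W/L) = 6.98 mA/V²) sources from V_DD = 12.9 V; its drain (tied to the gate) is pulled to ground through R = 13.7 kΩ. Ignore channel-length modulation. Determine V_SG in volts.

V_SG = 1.21 V

With gate tied to drain, V_SG = V_SD ≥ V_SG − |V_th|, so the device is in saturation.
KCL at the drain: ½ k_p (V_SG − |V_th|)² = (V_DD − V_SG)/R.
Let x = V_SG − 0.72. Then 47.8 x² + x − 12.18 = 0, giving x = 0.494 V (positive root), so V_SG = 1.21 V.
I_D = (V_DD − V_SG)/R = (12.9 − 1.21) / 13.7 = 0.853 mA.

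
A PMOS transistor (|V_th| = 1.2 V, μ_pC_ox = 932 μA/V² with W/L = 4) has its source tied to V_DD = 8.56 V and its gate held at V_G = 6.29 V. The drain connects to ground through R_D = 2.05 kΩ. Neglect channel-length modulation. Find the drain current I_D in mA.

V_SG = V_DD − V_G = 8.56 − 6.29 = 2.27 V, so V_ov = 2.27 − 1.2 = 1.07 V.
k_p = μ_pC_ox · (W/L) = 3.728 mA/V².
Assume saturation: I_D = ½ k_p V_ov² = 0.5 × 3.728 × 1.07² = 2.13 mA, giving V_SD = V_DD − I_D R_D = 8.56 − 2.13 × 2.05 = 4.19 V.
V_SD = 4.19 V ≥ V_ov = 1.07 V, confirming saturation.

I_D = 2.13 mA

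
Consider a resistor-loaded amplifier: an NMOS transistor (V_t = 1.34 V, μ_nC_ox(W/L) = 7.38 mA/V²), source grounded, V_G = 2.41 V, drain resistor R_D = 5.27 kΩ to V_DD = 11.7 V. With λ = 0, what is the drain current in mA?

V_GS = V_G = 2.41 V, so V_ov = 2.41 − 1.34 = 1.07 V.
Assume saturation: I_D = ½ k_n V_ov² = 0.5 × 7.38 × 1.07² = 4.22 mA, giving V_DS = V_DD − I_D R_D = 11.7 − 4.22 × 5.27 = -10.6 V.
But -10.6 V < V_ov = 1.07 V, so the device is actually in triode.
In triode I_D = k_n[V_ov V_DS − ½ V_DS²] and I_D = (V_DD − V_DS)/R_D. Equating: 19.4 V_DS² − 42.62 V_DS + 11.7 = 0, giving V_DS = 0.322 V (the root below V_ov).
I_D = (11.7 − 0.322) / 5.27 = 2.16 mA.

I_D = 2.16 mA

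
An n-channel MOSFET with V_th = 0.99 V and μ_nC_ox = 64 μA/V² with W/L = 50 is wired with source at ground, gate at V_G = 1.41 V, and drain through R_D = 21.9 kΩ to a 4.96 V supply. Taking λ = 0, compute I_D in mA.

V_GS = V_G = 1.41 V, so V_ov = 1.41 − 0.99 = 0.42 V.
k_n = μ_nC_ox · (W/L) = 3.2 mA/V².
Assume saturation: I_D = ½ k_n V_ov² = 0.5 × 3.2 × 0.42² = 0.282 mA, giving V_DS = V_DD − I_D R_D = 4.96 − 0.282 × 21.9 = -1.22 V.
But -1.22 V < V_ov = 0.42 V, so the device is actually in triode.
In triode I_D = k_n[V_ov V_DS − ½ V_DS²] and I_D = (V_DD − V_DS)/R_D. Equating: 35 V_DS² − 30.43 V_DS + 4.96 = 0, giving V_DS = 0.217 V (the root below V_ov).
I_D = (4.96 − 0.217) / 21.9 = 0.217 mA.

I_D = 0.217 mA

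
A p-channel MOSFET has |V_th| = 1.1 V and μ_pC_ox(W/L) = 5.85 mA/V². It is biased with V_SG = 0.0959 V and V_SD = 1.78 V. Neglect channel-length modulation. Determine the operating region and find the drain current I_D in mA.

Cutoff; I_D = 0 mA

V_SG = 0.0959 V < |V_th| = 1.1 V, so the transistor is in cutoff.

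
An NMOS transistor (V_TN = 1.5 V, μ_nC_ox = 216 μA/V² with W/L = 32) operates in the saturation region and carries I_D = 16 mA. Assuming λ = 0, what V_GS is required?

k_n = μ_nC_ox · (W/L) = 6.912 mA/V².
In saturation I_D = ½ k_n (V_GS − V_TN)², so V_GS − V_TN = √(2 I_D / k_n) = √(2 × 16 / 6.912) = 2.15 V.
V_GS = 1.5 + 2.15 = 3.65 V.

V_GS = 3.65 V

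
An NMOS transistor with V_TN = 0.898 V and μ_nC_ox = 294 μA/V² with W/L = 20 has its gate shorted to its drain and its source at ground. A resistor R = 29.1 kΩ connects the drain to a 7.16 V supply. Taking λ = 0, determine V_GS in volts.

With gate tied to drain, V_GS = V_DS ≥ V_GS − V_TN, so the device is in saturation.
k_n = μ_nC_ox · (W/L) = 5.88 mA/V².
KCL at the drain: ½ k_n (V_GS − V_TN)² = (V_DD − V_GS)/R.
Let x = V_GS − 0.898. Then 85.6 x² + x − 6.262 = 0, giving x = 0.265 V (positive root), so V_GS = 1.16 V.
I_D = (V_DD − V_GS)/R = (7.16 − 1.16) / 29.1 = 0.206 mA.

V_GS = 1.16 V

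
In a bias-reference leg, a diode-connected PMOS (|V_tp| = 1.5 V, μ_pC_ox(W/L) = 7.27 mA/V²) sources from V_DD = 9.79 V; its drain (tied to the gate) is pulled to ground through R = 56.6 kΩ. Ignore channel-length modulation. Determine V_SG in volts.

V_SG = 1.70 V

With gate tied to drain, V_SG = V_SD ≥ V_SG − |V_tp|, so the device is in saturation.
KCL at the drain: ½ k_p (V_SG − |V_tp|)² = (V_DD − V_SG)/R.
Let x = V_SG − 1.5. Then 206 x² + x − 8.29 = 0, giving x = 0.198 V (positive root), so V_SG = 1.7 V.
I_D = (V_DD − V_SG)/R = (9.79 − 1.7) / 56.6 = 0.143 mA.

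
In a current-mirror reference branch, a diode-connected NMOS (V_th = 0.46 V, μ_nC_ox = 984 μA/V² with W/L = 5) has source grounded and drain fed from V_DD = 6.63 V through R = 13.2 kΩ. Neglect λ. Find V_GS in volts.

V_GS = 0.881 V

With gate tied to drain, V_GS = V_DS ≥ V_GS − V_th, so the device is in saturation.
k_n = μ_nC_ox · (W/L) = 4.92 mA/V².
KCL at the drain: ½ k_n (V_GS − V_th)² = (V_DD − V_GS)/R.
Let x = V_GS − 0.46. Then 32.5 x² + x − 6.17 = 0, giving x = 0.421 V (positive root), so V_GS = 0.881 V.
I_D = (V_DD − V_GS)/R = (6.63 − 0.881) / 13.2 = 0.436 mA.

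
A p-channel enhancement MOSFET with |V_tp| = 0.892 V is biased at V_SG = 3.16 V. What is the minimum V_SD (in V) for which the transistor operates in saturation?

The boundary between triode and saturation is V_SD = V_SG − |V_tp| = V_ov.
V_ov = 3.16 − 0.892 = 2.27 V.

V_SD,sat = 2.27 V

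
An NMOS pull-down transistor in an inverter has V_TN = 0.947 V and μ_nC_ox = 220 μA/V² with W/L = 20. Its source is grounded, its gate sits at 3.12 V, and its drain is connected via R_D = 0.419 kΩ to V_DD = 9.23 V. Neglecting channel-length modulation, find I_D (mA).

I_D = 10.4 mA

V_GS = V_G = 3.12 V, so V_ov = 3.12 − 0.947 = 2.17 V.
k_n = μ_nC_ox · (W/L) = 4.4 mA/V².
Assume saturation: I_D = ½ k_n V_ov² = 0.5 × 4.4 × 2.17² = 10.4 mA, giving V_DS = V_DD − I_D R_D = 9.23 − 10.4 × 0.419 = 4.88 V.
V_DS = 4.88 V ≥ V_ov = 2.17 V, confirming saturation.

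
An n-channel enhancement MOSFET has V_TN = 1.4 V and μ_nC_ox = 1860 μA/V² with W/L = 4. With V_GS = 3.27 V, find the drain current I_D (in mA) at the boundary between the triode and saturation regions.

I_D = 13.0 mA

At the boundary V_DS = V_ov = V_GS − V_TN = 3.27 − 1.4 = 1.87 V.
k_n = μ_nC_ox · (W/L) = 7.44 mA/V².
I_D = ½ k_n V_ov² = 0.5 × 7.44 × 1.87² = 13 mA.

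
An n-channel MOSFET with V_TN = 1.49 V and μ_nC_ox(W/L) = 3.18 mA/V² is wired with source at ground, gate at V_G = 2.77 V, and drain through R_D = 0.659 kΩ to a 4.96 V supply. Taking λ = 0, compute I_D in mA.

V_GS = V_G = 2.77 V, so V_ov = 2.77 − 1.49 = 1.28 V.
Assume saturation: I_D = ½ k_n V_ov² = 0.5 × 3.18 × 1.28² = 2.61 mA, giving V_DS = V_DD − I_D R_D = 4.96 − 2.61 × 0.659 = 3.24 V.
V_DS = 3.24 V ≥ V_ov = 1.28 V, confirming saturation.

I_D = 2.61 mA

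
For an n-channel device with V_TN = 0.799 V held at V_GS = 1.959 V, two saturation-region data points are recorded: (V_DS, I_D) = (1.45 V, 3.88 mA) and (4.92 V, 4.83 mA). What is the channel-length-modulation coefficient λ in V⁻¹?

With V_GS fixed, I_D ∝ (1 + λ V_DS) in saturation, so I_D2/I_D1 = (1 + λ V_DS2)/(1 + λ V_DS1).
4.83/3.88 = 1.245 = (1 + 4.92 λ)/(1 + 1.45 λ).
Solving: λ (I_D1 V_DS2 − I_D2 V_DS1) = I_D2 − I_D1, so λ = (4.83 − 3.88) / (3.88 × 4.92 − 4.83 × 1.45) = 0.95 / 12.1 = 0.0786 V⁻¹.

λ = 0.0786 V⁻¹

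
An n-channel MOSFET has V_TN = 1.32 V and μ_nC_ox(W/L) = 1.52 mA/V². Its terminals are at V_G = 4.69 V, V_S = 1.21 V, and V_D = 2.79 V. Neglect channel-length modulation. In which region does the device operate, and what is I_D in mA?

V_GS = V_G − V_S = 4.69 − 1.21 = 3.48 V; V_DS = V_D − V_S = 2.79 − 1.21 = 1.58 V.
V_ov = V_GS − V_TN = 3.48 − 1.32 = 2.16 V.
Since V_DS = 1.58 V < V_ov = 2.16 V, the device is in the triode region.
I_D = k_n [V_ov · V_DS − ½ V_DS²] = 1.52 × [2.16 × 1.58 − 0.5 × 1.58²] = 3.29 mA.

Triode; I_D = 3.29 mA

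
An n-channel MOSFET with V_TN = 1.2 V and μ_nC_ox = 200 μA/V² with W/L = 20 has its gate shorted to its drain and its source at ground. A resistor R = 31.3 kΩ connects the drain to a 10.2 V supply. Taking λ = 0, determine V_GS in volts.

With gate tied to drain, V_GS = V_DS ≥ V_GS − V_TN, so the device is in saturation.
k_n = μ_nC_ox · (W/L) = 4 mA/V².
KCL at the drain: ½ k_n (V_GS − V_TN)² = (V_DD − V_GS)/R.
Let x = V_GS − 1.2. Then 62.6 x² + x − 9 = 0, giving x = 0.371 V (positive root), so V_GS = 1.57 V.
I_D = (V_DD − V_GS)/R = (10.2 − 1.57) / 31.3 = 0.276 mA.

V_GS = 1.57 V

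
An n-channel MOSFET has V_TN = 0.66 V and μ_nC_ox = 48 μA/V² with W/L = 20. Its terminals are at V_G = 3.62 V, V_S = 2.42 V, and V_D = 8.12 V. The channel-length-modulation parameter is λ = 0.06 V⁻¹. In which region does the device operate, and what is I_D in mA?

Saturation; I_D = 0.188 mA

V_GS = V_G − V_S = 3.62 − 2.42 = 1.2 V; V_DS = V_D − V_S = 8.12 − 2.42 = 5.7 V.
k_n = μ_nC_ox · (W/L) = 0.96 mA/V².
V_ov = V_GS − V_TN = 1.2 − 0.66 = 0.54 V.
Since V_DS = 5.7 V ≥ V_ov = 0.54 V, the device is in saturation.
I_D = ½ k_n V_ov² (1 + λ V_DS) = 0.5 × 0.96 × 0.54² × (1 + 0.06 × 5.7) = 0.188 mA.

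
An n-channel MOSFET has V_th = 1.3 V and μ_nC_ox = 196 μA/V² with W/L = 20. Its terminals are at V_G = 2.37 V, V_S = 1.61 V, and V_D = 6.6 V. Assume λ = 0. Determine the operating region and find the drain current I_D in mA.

V_GS = V_G − V_S = 2.37 − 1.61 = 0.76 V; V_DS = V_D − V_S = 6.6 − 1.61 = 4.99 V.
V_GS = 0.76 V < V_th = 1.3 V, so the transistor is in cutoff.

Cutoff; I_D = 0 mA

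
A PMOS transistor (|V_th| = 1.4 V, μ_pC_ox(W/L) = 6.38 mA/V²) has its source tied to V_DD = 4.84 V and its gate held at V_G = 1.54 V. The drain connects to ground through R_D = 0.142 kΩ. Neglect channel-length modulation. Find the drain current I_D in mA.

V_SG = V_DD − V_G = 4.84 − 1.54 = 3.3 V, so V_ov = 3.3 − 1.4 = 1.9 V.
Assume saturation: I_D = ½ k_p V_ov² = 0.5 × 6.38 × 1.9² = 11.5 mA, giving V_SD = V_DD − I_D R_D = 4.84 − 11.5 × 0.142 = 3.2 V.
V_SD = 3.2 V ≥ V_ov = 1.9 V, confirming saturation.

I_D = 11.5 mA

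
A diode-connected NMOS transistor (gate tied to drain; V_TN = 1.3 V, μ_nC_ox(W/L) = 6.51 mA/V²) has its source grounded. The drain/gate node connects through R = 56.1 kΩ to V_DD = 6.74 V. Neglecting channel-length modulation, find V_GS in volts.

V_GS = 1.47 V

With gate tied to drain, V_GS = V_DS ≥ V_GS − V_TN, so the device is in saturation.
KCL at the drain: ½ k_n (V_GS − V_TN)² = (V_DD − V_GS)/R.
Let x = V_GS − 1.3. Then 183 x² + x − 5.44 = 0, giving x = 0.17 V (positive root), so V_GS = 1.47 V.
I_D = (V_DD − V_GS)/R = (6.74 − 1.47) / 56.1 = 0.0939 mA.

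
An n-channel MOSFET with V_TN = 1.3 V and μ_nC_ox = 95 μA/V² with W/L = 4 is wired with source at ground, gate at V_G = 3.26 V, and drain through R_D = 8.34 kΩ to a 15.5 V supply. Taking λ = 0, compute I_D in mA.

V_GS = V_G = 3.26 V, so V_ov = 3.26 − 1.3 = 1.96 V.
k_n = μ_nC_ox · (W/L) = 0.38 mA/V².
Assume saturation: I_D = ½ k_n V_ov² = 0.5 × 0.38 × 1.96² = 0.73 mA, giving V_DS = V_DD − I_D R_D = 15.5 − 0.73 × 8.34 = 9.41 V.
V_DS = 9.41 V ≥ V_ov = 1.96 V, confirming saturation.

I_D = 0.730 mA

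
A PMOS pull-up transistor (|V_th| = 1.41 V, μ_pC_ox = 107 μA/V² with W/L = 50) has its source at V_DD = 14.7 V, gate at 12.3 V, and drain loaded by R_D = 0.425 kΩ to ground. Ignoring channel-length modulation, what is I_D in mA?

I_D = 2.62 mA

V_SG = V_DD − V_G = 14.7 − 12.3 = 2.4 V, so V_ov = 2.4 − 1.41 = 0.99 V.
k_p = μ_pC_ox · (W/L) = 5.35 mA/V².
Assume saturation: I_D = ½ k_p V_ov² = 0.5 × 5.35 × 0.99² = 2.62 mA, giving V_SD = V_DD − I_D R_D = 14.7 − 2.62 × 0.425 = 13.6 V.
V_SD = 13.6 V ≥ V_ov = 0.99 V, confirming saturation.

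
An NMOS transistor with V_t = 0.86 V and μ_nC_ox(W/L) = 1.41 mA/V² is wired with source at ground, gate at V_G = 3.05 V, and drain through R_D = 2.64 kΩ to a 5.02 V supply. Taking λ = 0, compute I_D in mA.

I_D = 1.66 mA

V_GS = V_G = 3.05 V, so V_ov = 3.05 − 0.86 = 2.19 V.
Assume saturation: I_D = ½ k_n V_ov² = 0.5 × 1.41 × 2.19² = 3.38 mA, giving V_DS = V_DD − I_D R_D = 5.02 − 3.38 × 2.64 = -3.91 V.
But -3.91 V < V_ov = 2.19 V, so the device is actually in triode.
In triode I_D = k_n[V_ov V_DS − ½ V_DS²] and I_D = (V_DD − V_DS)/R_D. Equating: 1.86 V_DS² − 9.152 V_DS + 5.02 = 0, giving V_DS = 0.629 V (the root below V_ov).
I_D = (5.02 − 0.629) / 2.64 = 1.66 mA.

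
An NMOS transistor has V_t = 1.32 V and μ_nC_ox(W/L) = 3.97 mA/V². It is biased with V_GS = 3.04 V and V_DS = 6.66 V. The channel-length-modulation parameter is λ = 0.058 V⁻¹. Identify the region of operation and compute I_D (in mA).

Saturation; I_D = 8.14 mA

V_ov = V_GS − V_t = 3.04 − 1.32 = 1.72 V.
Since V_DS = 6.66 V ≥ V_ov = 1.72 V, the device is in saturation.
I_D = ½ k_n V_ov² (1 + λ V_DS) = 0.5 × 3.97 × 1.72² × (1 + 0.058 × 6.66) = 8.14 mA.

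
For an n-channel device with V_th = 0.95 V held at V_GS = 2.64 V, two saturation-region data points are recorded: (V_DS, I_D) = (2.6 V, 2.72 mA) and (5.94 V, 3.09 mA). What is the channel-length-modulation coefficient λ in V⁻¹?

With V_GS fixed, I_D ∝ (1 + λ V_DS) in saturation, so I_D2/I_D1 = (1 + λ V_DS2)/(1 + λ V_DS1).
3.09/2.72 = 1.136 = (1 + 5.94 λ)/(1 + 2.6 λ).
Solving: λ (I_D1 V_DS2 − I_D2 V_DS1) = I_D2 − I_D1, so λ = (3.09 − 2.72) / (2.72 × 5.94 − 3.09 × 2.6) = 0.37 / 8.12 = 0.0456 V⁻¹.

λ = 0.0456 V⁻¹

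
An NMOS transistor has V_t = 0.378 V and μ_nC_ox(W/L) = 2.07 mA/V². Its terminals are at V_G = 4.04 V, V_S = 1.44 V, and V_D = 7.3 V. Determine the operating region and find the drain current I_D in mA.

V_GS = V_G − V_S = 4.04 − 1.44 = 2.6 V; V_DS = V_D − V_S = 7.3 − 1.44 = 5.86 V.
V_ov = V_GS − V_t = 2.6 − 0.378 = 2.22 V.
Since V_DS = 5.86 V ≥ V_ov = 2.22 V, the device is in saturation.
I_D = ½ k_n V_ov² = 0.5 × 2.07 × 2.22² = 5.11 mA.

Saturation; I_D = 5.11 mA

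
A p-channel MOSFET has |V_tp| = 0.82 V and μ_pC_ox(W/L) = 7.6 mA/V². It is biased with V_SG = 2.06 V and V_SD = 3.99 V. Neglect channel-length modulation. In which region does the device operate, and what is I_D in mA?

Saturation; I_D = 5.84 mA

V_ov = V_SG − |V_tp| = 2.06 − 0.82 = 1.24 V.
Since V_SD = 3.99 V ≥ V_ov = 1.24 V, the device is in saturation.
I_D = ½ k_p V_ov² = 0.5 × 7.6 × 1.24² = 5.84 mA.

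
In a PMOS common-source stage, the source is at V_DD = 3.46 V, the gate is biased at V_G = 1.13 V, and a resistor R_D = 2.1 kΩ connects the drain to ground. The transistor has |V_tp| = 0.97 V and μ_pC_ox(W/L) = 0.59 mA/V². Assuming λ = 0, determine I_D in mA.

I_D = 0.546 mA

V_SG = V_DD − V_G = 3.46 − 1.13 = 2.33 V, so V_ov = 2.33 − 0.97 = 1.36 V.
Assume saturation: I_D = ½ k_p V_ov² = 0.5 × 0.59 × 1.36² = 0.546 mA, giving V_SD = V_DD − I_D R_D = 3.46 − 0.546 × 2.1 = 2.31 V.
V_SD = 2.31 V ≥ V_ov = 1.36 V, confirming saturation.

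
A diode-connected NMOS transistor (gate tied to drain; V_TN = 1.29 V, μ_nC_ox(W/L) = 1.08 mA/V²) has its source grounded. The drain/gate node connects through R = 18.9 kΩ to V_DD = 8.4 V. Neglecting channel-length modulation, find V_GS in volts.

V_GS = 2.08 V

With gate tied to drain, V_GS = V_DS ≥ V_GS − V_TN, so the device is in saturation.
KCL at the drain: ½ k_n (V_GS − V_TN)² = (V_DD − V_GS)/R.
Let x = V_GS − 1.29. Then 10.2 x² + x − 7.11 = 0, giving x = 0.787 V (positive root), so V_GS = 2.08 V.
I_D = (V_DD − V_GS)/R = (8.4 − 2.08) / 18.9 = 0.335 mA.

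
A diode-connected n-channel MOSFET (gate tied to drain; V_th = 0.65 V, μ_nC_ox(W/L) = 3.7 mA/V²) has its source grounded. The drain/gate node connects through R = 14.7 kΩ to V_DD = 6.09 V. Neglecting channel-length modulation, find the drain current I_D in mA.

I_D = 0.341 mA

With gate tied to drain, V_GS = V_DS ≥ V_GS − V_th, so the device is in saturation.
KCL at the drain: ½ k_n (V_GS − V_th)² = (V_DD − V_GS)/R.
Let x = V_GS − 0.65. Then 27.2 x² + x − 5.44 = 0, giving x = 0.429 V (positive root), so V_GS = 1.08 V.
I_D = (V_DD − V_GS)/R = (6.09 − 1.08) / 14.7 = 0.341 mA.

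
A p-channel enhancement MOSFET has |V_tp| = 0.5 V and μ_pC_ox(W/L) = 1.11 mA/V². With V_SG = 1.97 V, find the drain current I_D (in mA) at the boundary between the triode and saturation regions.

At the boundary V_SD = V_ov = V_SG − |V_tp| = 1.97 − 0.5 = 1.47 V.
I_D = ½ k_p V_ov² = 0.5 × 1.11 × 1.47² = 1.2 mA.

I_D = 1.20 mA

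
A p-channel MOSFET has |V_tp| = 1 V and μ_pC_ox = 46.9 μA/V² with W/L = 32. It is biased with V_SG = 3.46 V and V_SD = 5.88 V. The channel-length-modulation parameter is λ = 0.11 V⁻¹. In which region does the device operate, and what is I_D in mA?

Saturation; I_D = 7.48 mA

k_p = μ_pC_ox · (W/L) = 1.501 mA/V².
V_ov = V_SG − |V_tp| = 3.46 − 1 = 2.46 V.
Since V_SD = 5.88 V ≥ V_ov = 2.46 V, the device is in saturation.
I_D = ½ k_p V_ov² (1 + λ V_SD) = 0.5 × 1.501 × 2.46² × (1 + 0.11 × 5.88) = 7.48 mA.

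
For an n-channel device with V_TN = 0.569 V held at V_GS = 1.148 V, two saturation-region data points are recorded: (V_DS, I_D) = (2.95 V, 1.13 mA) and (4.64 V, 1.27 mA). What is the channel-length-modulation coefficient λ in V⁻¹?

λ = 0.0935 V⁻¹

With V_GS fixed, I_D ∝ (1 + λ V_DS) in saturation, so I_D2/I_D1 = (1 + λ V_DS2)/(1 + λ V_DS1).
1.27/1.13 = 1.124 = (1 + 4.64 λ)/(1 + 2.95 λ).
Solving: λ (I_D1 V_DS2 − I_D2 V_DS1) = I_D2 − I_D1, so λ = (1.27 − 1.13) / (1.13 × 4.64 − 1.27 × 2.95) = 0.14 / 1.5 = 0.0935 V⁻¹.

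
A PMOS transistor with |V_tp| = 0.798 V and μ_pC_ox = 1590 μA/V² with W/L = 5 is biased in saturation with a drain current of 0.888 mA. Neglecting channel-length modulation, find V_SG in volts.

k_p = μ_pC_ox · (W/L) = 7.95 mA/V².
In saturation I_D = ½ k_p (V_SG − |V_tp|)², so V_SG − |V_tp| = √(2 I_D / k_p) = √(2 × 0.888 / 7.95) = 0.473 V.
V_SG = 0.798 + 0.473 = 1.27 V.

V_SG = 1.27 V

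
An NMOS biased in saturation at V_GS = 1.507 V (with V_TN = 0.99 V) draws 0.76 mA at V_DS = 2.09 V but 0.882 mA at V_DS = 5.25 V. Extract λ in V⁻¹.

With V_GS fixed, I_D ∝ (1 + λ V_DS) in saturation, so I_D2/I_D1 = (1 + λ V_DS2)/(1 + λ V_DS1).
0.882/0.76 = 1.161 = (1 + 5.25 λ)/(1 + 2.09 λ).
Solving: λ (I_D1 V_DS2 − I_D2 V_DS1) = I_D2 − I_D1, so λ = (0.882 − 0.76) / (0.76 × 5.25 − 0.882 × 2.09) = 0.122 / 2.15 = 0.0568 V⁻¹.

λ = 0.0568 V⁻¹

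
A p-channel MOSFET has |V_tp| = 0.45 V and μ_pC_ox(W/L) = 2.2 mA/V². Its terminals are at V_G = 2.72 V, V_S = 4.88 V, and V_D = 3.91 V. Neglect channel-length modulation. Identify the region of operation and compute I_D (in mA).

V_SG = V_S − V_G = 4.88 − 2.72 = 2.16 V; V_SD = V_S − V_D = 4.88 − 3.91 = 0.97 V.
V_ov = V_SG − |V_tp| = 2.16 − 0.45 = 1.71 V.
Since V_SD = 0.97 V < V_ov = 1.71 V, the device is in the triode region.
I_D = k_p [V_ov · V_SD − ½ V_SD²] = 2.2 × [1.71 × 0.97 − 0.5 × 0.97²] = 2.61 mA.

Triode; I_D = 2.61 mA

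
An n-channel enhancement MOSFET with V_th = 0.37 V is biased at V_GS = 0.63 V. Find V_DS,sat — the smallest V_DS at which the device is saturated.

V_DS,sat = 0.260 V

The boundary between triode and saturation is V_DS = V_GS − V_th = V_ov.
V_ov = 0.63 − 0.37 = 0.26 V.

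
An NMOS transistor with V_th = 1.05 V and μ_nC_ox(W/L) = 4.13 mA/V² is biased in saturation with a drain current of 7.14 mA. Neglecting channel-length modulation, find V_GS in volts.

In saturation I_D = ½ k_n (V_GS − V_th)², so V_GS − V_th = √(2 I_D / k_n) = √(2 × 7.14 / 4.13) = 1.86 V.
V_GS = 1.05 + 1.86 = 2.91 V.

V_GS = 2.91 V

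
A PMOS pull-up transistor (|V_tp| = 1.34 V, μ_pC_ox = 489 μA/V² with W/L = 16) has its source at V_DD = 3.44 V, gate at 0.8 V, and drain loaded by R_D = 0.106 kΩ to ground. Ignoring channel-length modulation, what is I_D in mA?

I_D = 6.61 mA

V_SG = V_DD − V_G = 3.44 − 0.8 = 2.64 V, so V_ov = 2.64 − 1.34 = 1.3 V.
k_p = μ_pC_ox · (W/L) = 7.824 mA/V².
Assume saturation: I_D = ½ k_p V_ov² = 0.5 × 7.824 × 1.3² = 6.61 mA, giving V_SD = V_DD − I_D R_D = 3.44 − 6.61 × 0.106 = 2.74 V.
V_SD = 2.74 V ≥ V_ov = 1.3 V, confirming saturation.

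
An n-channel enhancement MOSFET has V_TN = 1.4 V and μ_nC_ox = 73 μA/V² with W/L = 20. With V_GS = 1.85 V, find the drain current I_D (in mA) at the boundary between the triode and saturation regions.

I_D = 0.148 mA

At the boundary V_DS = V_ov = V_GS − V_TN = 1.85 − 1.4 = 0.45 V.
k_n = μ_nC_ox · (W/L) = 1.46 mA/V².
I_D = ½ k_n V_ov² = 0.5 × 1.46 × 0.45² = 0.148 mA.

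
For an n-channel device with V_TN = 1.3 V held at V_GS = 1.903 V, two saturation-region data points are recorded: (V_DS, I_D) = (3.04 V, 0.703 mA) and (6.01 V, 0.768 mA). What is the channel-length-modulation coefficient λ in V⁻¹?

With V_GS fixed, I_D ∝ (1 + λ V_DS) in saturation, so I_D2/I_D1 = (1 + λ V_DS2)/(1 + λ V_DS1).
0.768/0.703 = 1.092 = (1 + 6.01 λ)/(1 + 3.04 λ).
Solving: λ (I_D1 V_DS2 − I_D2 V_DS1) = I_D2 − I_D1, so λ = (0.768 − 0.703) / (0.703 × 6.01 − 0.768 × 3.04) = 0.065 / 1.89 = 0.0344 V⁻¹.

λ = 0.0344 V⁻¹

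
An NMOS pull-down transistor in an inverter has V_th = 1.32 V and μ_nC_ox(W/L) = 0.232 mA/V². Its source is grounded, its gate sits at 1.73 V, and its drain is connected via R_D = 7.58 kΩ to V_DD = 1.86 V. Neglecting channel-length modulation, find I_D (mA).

V_GS = V_G = 1.73 V, so V_ov = 1.73 − 1.32 = 0.41 V.
Assume saturation: I_D = ½ k_n V_ov² = 0.5 × 0.232 × 0.41² = 0.0195 mA, giving V_DS = V_DD − I_D R_D = 1.86 − 0.0195 × 7.58 = 1.71 V.
V_DS = 1.71 V ≥ V_ov = 0.41 V, confirming saturation.

I_D = 0.0195 mA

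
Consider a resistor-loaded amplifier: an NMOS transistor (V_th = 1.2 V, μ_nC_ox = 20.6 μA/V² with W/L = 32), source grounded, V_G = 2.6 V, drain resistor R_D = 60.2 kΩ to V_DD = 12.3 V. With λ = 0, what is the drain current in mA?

V_GS = V_G = 2.6 V, so V_ov = 2.6 − 1.2 = 1.4 V.
k_n = μ_nC_ox · (W/L) = 0.6592 mA/V².
Assume saturation: I_D = ½ k_n V_ov² = 0.5 × 0.6592 × 1.4² = 0.646 mA, giving V_DS = V_DD − I_D R_D = 12.3 − 0.646 × 60.2 = -26.6 V.
But -26.6 V < V_ov = 1.4 V, so the device is actually in triode.
In triode I_D = k_n[V_ov V_DS − ½ V_DS²] and I_D = (V_DD − V_DS)/R_D. Equating: 19.8 V_DS² − 56.56 V_DS + 12.3 = 0, giving V_DS = 0.237 V (the root below V_ov).
I_D = (12.3 − 0.237) / 60.2 = 0.2 mA.

I_D = 0.200 mA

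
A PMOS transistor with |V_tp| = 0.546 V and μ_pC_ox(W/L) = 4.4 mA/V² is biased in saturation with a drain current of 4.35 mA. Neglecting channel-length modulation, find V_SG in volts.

In saturation I_D = ½ k_p (V_SG − |V_tp|)², so V_SG − |V_tp| = √(2 I_D / k_p) = √(2 × 4.35 / 4.4) = 1.41 V.
V_SG = 0.546 + 1.41 = 1.95 V.

V_SG = 1.95 V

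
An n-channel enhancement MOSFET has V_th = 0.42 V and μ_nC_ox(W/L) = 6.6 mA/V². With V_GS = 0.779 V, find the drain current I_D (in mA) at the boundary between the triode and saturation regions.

I_D = 0.425 mA

At the boundary V_DS = V_ov = V_GS − V_th = 0.779 − 0.42 = 0.359 V.
I_D = ½ k_n V_ov² = 0.5 × 6.6 × 0.359² = 0.425 mA.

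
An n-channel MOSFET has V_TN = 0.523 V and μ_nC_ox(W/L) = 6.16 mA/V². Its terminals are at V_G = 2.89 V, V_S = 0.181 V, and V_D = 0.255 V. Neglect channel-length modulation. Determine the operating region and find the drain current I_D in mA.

Triode; I_D = 0.980 mA

V_GS = V_G − V_S = 2.89 − 0.181 = 2.71 V; V_DS = V_D − V_S = 0.255 − 0.181 = 0.074 V.
V_ov = V_GS − V_TN = 2.71 − 0.523 = 2.19 V.
Since V_DS = 0.074 V < V_ov = 2.19 V, the device is in the triode region.
I_D = k_n [V_ov · V_DS − ½ V_DS²] = 6.16 × [2.19 × 0.074 − 0.5 × 0.074²] = 0.98 mA.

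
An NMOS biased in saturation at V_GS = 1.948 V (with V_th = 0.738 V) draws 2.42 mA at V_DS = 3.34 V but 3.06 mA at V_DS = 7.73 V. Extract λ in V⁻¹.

λ = 0.0754 V⁻¹

With V_GS fixed, I_D ∝ (1 + λ V_DS) in saturation, so I_D2/I_D1 = (1 + λ V_DS2)/(1 + λ V_DS1).
3.06/2.42 = 1.264 = (1 + 7.73 λ)/(1 + 3.34 λ).
Solving: λ (I_D1 V_DS2 − I_D2 V_DS1) = I_D2 − I_D1, so λ = (3.06 − 2.42) / (2.42 × 7.73 − 3.06 × 3.34) = 0.64 / 8.49 = 0.0754 V⁻¹.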